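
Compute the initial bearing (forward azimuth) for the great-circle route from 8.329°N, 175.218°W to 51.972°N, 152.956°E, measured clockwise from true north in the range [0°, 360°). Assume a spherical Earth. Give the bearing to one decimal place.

335.2°

Δλ = 152.956 − -175.218 = 328.174°; wrapped into (−180°, 180°]: -31.826°.
θ = atan2( sin Δλ · cos φ₂ , cos φ₁ · sin φ₂ − sin φ₁ · cos φ₂ · cos Δλ )
  = atan2(-0.32487, 0.70358) = -24.784° → normalised to [0°, 360°): 335.216°.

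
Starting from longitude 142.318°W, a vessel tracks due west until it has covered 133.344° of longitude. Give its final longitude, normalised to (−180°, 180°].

Start at -142.318°; shift −133.344° → -275.662°.
-275.662° lies outside (−180°, 180°]; add 360° → +84.338°.

84.338°E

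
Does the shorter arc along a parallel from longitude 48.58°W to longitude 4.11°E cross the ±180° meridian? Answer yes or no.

Signed shortest Δλ = ((4.11 − -48.58 + 180) mod 360) − 180 = 52.69°.
Going east by 52.69° from -48.58° reaches +4.11° without touching 180°.

No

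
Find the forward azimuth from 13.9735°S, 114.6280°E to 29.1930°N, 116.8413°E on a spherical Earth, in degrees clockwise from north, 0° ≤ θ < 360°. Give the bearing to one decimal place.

Δλ = 116.8413 − 114.6280 = 2.2133°.
θ = atan2( sin Δλ · cos φ₂ , cos φ₁ · sin φ₂ − sin φ₁ · cos φ₂ · cos Δλ )
  = atan2(0.03371, 0.68396) = 2.822° → normalised to [0°, 360°): 2.822°.

2.8°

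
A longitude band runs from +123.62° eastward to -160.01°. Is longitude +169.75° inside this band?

Band width going east from +123.62° to -160.01°: ((-160.01 − 123.62) mod 360) = 76.37°.
Offset of +169.75° east of the west edge: ((169.75 − 123.62) mod 360) = 46.13°.
46.13° ≤ 76.37° ⇒ inside.

Yes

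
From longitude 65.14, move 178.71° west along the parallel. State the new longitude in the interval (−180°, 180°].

Start at +65.14°; shift −178.71° → -113.57°.
-113.57° already lies in (−180°, 180°].

-113.57°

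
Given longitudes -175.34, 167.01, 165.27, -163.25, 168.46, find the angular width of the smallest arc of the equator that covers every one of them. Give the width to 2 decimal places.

Sort the longitudes: -175.34°, -163.25°, +165.27°, +167.01°, +168.46°.
Eastward gaps between consecutive values (wrapping around): 12.09°, 328.52°, 1.74°, 1.45°, 16.20°.
Largest gap = 328.52° ⇒ minimal covering band is its complement: 360° − 328.52° = 31.48°.
Band runs from +165.27° eastward to -163.25°, crossing the antimeridian.

31.48°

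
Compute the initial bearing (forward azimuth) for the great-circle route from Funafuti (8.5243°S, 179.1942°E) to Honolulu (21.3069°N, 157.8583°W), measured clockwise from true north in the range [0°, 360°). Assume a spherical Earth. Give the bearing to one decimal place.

36.7°

Δλ = -157.8583 − 179.1942 = -337.0525°; wrapped into (−180°, 180°]: 22.9475°.
θ = atan2( sin Δλ · cos φ₂ , cos φ₁ · sin φ₂ − sin φ₁ · cos φ₂ · cos Δλ )
  = atan2(0.36324, 0.48652) = 36.745° → normalised to [0°, 360°): 36.745°.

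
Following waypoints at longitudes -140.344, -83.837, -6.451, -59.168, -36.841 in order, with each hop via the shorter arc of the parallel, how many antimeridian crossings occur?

0

Leg 1: -140.344° → -83.837°, shortest Δλ = 56.507° (east) — does not cross 180°.
Leg 2: -83.837° → -6.451°, shortest Δλ = 77.386° (east) — does not cross 180°.
Leg 3: -6.451° → -59.168°, shortest Δλ = -52.717° (west) — does not cross 180°.
Leg 4: -59.168° → -36.841°, shortest Δλ = 22.327° (east) — does not cross 180°.
Total crossings: 0.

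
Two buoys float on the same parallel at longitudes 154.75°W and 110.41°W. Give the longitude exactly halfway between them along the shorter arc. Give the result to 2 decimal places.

132.58°W

Signed shortest Δλ from -154.75° to -110.41° is +44.34°.
Midpoint longitude = -154.75° + (+44.34°)/2 = -154.75° + 22.17° = -132.58°.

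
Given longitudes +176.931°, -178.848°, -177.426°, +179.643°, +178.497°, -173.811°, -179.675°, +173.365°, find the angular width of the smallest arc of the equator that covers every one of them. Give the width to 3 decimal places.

Sort the longitudes: -179.675°, -178.848°, -177.426°, -173.811°, +173.365°, +176.931°, +178.497°, +179.643°.
Eastward gaps between consecutive values (wrapping around): 0.827°, 1.422°, 3.615°, 347.176°, 3.566°, 1.566°, 1.146°, 0.682°.
Largest gap = 347.176° ⇒ minimal covering band is its complement: 360° − 347.176° = 12.824°.
Band runs from +173.365° eastward to -173.811°, crossing the antimeridian.

12.824°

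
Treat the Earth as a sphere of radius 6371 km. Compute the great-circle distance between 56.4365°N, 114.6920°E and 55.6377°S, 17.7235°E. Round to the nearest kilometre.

Δλ = 17.7235 − 114.6920 = -96.9685°.
Δφ = -55.6377 − 56.4365 = -112.0742°.
a = sin²(Δφ/2) + cos φ₁ · cos φ₂ · sin²(Δλ/2) = 0.862857.
c = 2·atan2(√a, √(1−a)) = 2.38287 rad → d = 6371·c ≈ 15181.25 km.

15181 km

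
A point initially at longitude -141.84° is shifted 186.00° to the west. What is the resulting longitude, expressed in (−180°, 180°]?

Start at -141.84°; shift −186.00° → -327.84°.
-327.84° lies outside (−180°, 180°]; add 360° → +32.16°.

+32.16°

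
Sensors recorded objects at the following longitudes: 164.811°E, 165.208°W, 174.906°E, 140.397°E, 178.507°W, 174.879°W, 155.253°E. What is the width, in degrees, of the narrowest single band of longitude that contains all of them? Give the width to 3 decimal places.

54.395°

Sort the longitudes: -178.507°, -174.879°, -165.208°, +140.397°, +155.253°, +164.811°, +174.906°.
Eastward gaps between consecutive values (wrapping around): 3.628°, 9.671°, 305.605°, 14.856°, 9.558°, 10.095°, 6.587°.
Largest gap = 305.605° ⇒ minimal covering band is its complement: 360° − 305.605° = 54.395°.
Band runs from +140.397° eastward to -165.208°, crossing the antimeridian.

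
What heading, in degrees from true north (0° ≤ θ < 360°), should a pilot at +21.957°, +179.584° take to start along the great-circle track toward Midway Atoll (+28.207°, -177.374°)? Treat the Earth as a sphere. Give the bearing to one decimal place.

Δλ = -177.374 − 179.584 = -356.958°; wrapped into (−180°, 180°]: 3.042°.
θ = atan2( sin Δλ · cos φ₂ , cos φ₁ · sin φ₂ − sin φ₁ · cos φ₂ · cos Δλ )
  = atan2(0.04677, 0.10933) = 23.159° → normalised to [0°, 360°): 23.159°.

23.2°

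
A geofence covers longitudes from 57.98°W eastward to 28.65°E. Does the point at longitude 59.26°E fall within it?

No

Band width going east from -57.98° to +28.65°: ((28.65 − -57.98) mod 360) = 86.63°.
Offset of +59.26° east of the west edge: ((59.26 − -57.98) mod 360) = 117.24°.
117.24° > 86.63° ⇒ outside.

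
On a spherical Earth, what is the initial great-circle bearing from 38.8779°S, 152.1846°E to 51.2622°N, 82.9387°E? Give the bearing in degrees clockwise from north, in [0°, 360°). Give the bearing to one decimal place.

321.9°

Δλ = 82.9387 − 152.1846 = -69.2459°.
θ = atan2( sin Δλ · cos φ₂ , cos φ₁ · sin φ₂ − sin φ₁ · cos φ₂ · cos Δλ )
  = atan2(-0.58515, 0.74641) = -38.095° → normalised to [0°, 360°): 321.905°.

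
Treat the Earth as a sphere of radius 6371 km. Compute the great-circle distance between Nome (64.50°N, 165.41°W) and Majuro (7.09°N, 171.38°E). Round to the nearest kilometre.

6642 km

Δλ = 171.38 − -165.41 = 336.79°; wrapped into (−180°, 180°]: -23.21°.
Δφ = 7.09 − 64.50 = -57.41°.
a = sin²(Δφ/2) + cos φ₁ · cos φ₂ · sin²(Δλ/2) = 0.247976.
c = 2·atan2(√a, √(1−a)) = 1.04252 rad → d = 6371·c ≈ 6641.88 km.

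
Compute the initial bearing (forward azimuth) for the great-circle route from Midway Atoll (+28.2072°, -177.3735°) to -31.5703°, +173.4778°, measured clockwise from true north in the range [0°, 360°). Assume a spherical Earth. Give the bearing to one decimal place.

189.0°

Δλ = 173.4778 − -177.3735 = 350.8513°; wrapped into (−180°, 180°]: -9.1487°.
θ = atan2( sin Δλ · cos φ₂ , cos φ₁ · sin φ₂ − sin φ₁ · cos φ₂ · cos Δλ )
  = atan2(-0.13547, -0.85895) = -171.038° → normalised to [0°, 360°): 188.962°.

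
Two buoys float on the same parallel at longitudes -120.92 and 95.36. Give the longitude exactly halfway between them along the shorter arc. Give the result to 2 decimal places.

Signed shortest Δλ from -120.92° to +95.36° is -143.72°.
Midpoint longitude = -120.92° + (-143.72°)/2 = -120.92° − 71.86° = -192.78°.
Normalise into (−180°, 180°]: +167.22°.
(The naïve average (-120.92 + +95.36)/2 = -12.78° is on the wrong side of the globe.)

+167.22°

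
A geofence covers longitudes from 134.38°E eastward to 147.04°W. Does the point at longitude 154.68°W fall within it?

Band width going east from +134.38° to -147.04°: ((-147.04 − 134.38) mod 360) = 78.58°.
Offset of -154.68° east of the west edge: ((-154.68 − 134.38) mod 360) = 70.94°.
70.94° ≤ 78.58° ⇒ inside.

Yes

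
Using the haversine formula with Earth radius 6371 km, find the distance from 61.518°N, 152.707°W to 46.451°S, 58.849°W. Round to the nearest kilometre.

14593 km

Δλ = -58.849 − -152.707 = 93.858°.
Δφ = -46.451 − 61.518 = -107.969°.
a = sin²(Δφ/2) + cos φ₁ · cos φ₂ · sin²(Δλ/2) = 0.829585.
c = 2·atan2(√a, √(1−a)) = 2.29051 rad → d = 6371·c ≈ 14592.84 km.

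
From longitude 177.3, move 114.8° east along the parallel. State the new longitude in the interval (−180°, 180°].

-67.9°

Start at +177.3°; shift +114.8° → +292.1°.
+292.1° lies outside (−180°, 180°]; subtract 360° → -67.9°.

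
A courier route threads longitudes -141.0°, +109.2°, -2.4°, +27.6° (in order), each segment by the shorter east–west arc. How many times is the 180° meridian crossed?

1

Leg 1: -141.0° → +109.2°, shortest Δλ = -109.8° (west) — crosses 180°.
Leg 2: +109.2° → -2.4°, shortest Δλ = -111.6° (west) — does not cross 180°.
Leg 3: -2.4° → +27.6°, shortest Δλ = 30.0° (east) — does not cross 180°.
Total crossings: 1.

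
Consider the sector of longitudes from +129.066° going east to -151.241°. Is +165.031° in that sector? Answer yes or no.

Yes

Band width going east from +129.066° to -151.241°: ((-151.241 − 129.066) mod 360) = 79.693°.
Offset of +165.031° east of the west edge: ((165.031 − 129.066) mod 360) = 35.965°.
35.965° ≤ 79.693° ⇒ inside.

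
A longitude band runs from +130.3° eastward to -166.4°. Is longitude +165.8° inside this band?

Band width going east from +130.3° to -166.4°: ((-166.4 − 130.3) mod 360) = 63.3°.
Offset of +165.8° east of the west edge: ((165.8 − 130.3) mod 360) = 35.5°.
35.5° ≤ 63.3° ⇒ inside.

Yes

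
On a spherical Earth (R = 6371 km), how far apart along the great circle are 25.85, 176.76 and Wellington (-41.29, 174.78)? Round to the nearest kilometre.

Δλ = 174.78 − 176.76 = -1.98°.
Δφ = -41.29 − 25.85 = -67.14°.
a = sin²(Δφ/2) + cos φ₁ · cos φ₂ · sin²(Δλ/2) = 0.305961.
c = 2·atan2(√a, √(1−a)) = 1.17225 rad → d = 6371·c ≈ 7468.42 km.

7468 km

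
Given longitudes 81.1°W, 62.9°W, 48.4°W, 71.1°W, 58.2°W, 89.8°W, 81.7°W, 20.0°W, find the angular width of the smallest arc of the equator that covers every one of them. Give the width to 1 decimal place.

Sort the longitudes: -89.8°, -81.7°, -81.1°, -71.1°, -62.9°, -58.2°, -48.4°, -20.0°.
Eastward gaps between consecutive values (wrapping around): 8.1°, 0.6°, 10.0°, 8.2°, 4.7°, 9.8°, 28.4°, 290.2°.
Largest gap = 290.2° ⇒ minimal covering band is its complement: 360° − 290.2° = 69.8°.
Band runs from -89.8° eastward to -20.0°.

69.8°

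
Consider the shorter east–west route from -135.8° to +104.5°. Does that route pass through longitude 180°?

Yes

Naïve |104.5 − -135.8| = 240.3° > 180°, so the shorter arc goes the other way round — across 180°.
Signed shortest Δλ = ((104.5 − -135.8 + 180) mod 360) − 180 = -119.7°.
Going west by 119.7° from -135.8° passes through 180° before reaching +104.5°.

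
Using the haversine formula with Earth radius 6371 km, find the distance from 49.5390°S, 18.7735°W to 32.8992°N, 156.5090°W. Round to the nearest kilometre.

Δλ = -156.5090 − -18.7735 = -137.7355°.
Δφ = 32.8992 − -49.5390 = 82.4382°.
a = sin²(Δφ/2) + cos φ₁ · cos φ₂ · sin²(Δλ/2) = 0.908243.
c = 2·atan2(√a, √(1−a)) = 2.52610 rad → d = 6371·c ≈ 16093.75 km.

16094 km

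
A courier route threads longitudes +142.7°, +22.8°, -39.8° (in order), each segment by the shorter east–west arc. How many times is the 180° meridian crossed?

0

Leg 1: +142.7° → +22.8°, shortest Δλ = -119.9° (west) — does not cross 180°.
Leg 2: +22.8° → -39.8°, shortest Δλ = -62.6° (west) — does not cross 180°.
Total crossings: 0.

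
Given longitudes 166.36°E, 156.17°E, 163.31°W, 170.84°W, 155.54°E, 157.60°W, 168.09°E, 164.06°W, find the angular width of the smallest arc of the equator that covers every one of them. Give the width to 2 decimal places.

Sort the longitudes: -170.84°, -164.06°, -163.31°, -157.60°, +155.54°, +156.17°, +166.36°, +168.09°.
Eastward gaps between consecutive values (wrapping around): 6.78°, 0.75°, 5.71°, 313.14°, 0.63°, 10.19°, 1.73°, 21.07°.
Largest gap = 313.14° ⇒ minimal covering band is its complement: 360° − 313.14° = 46.86°.
Band runs from +155.54° eastward to -157.60°, crossing the antimeridian.

46.86°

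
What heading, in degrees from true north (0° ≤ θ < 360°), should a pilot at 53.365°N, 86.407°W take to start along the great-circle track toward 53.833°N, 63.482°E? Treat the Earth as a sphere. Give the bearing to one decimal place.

Δλ = 63.482 − -86.407 = 149.889°.
θ = atan2( sin Δλ · cos φ₂ , cos φ₁ · sin φ₂ − sin φ₁ · cos φ₂ · cos Δλ )
  = atan2(0.29606, 0.89138) = 18.373° → normalised to [0°, 360°): 18.373°.

18.4°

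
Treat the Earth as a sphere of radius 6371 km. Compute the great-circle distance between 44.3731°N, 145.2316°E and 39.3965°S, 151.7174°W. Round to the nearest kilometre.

Δλ = -151.7174 − 145.2316 = -296.9490°; wrapped into (−180°, 180°]: 63.0510°.
Δφ = -39.3965 − 44.3731 = -83.7696°.
a = sin²(Δφ/2) + cos φ₁ · cos φ₂ · sin²(Δλ/2) = 0.596758.
c = 2·atan2(√a, √(1−a)) = 1.76554 rad → d = 6371·c ≈ 11248.26 km.

11248 km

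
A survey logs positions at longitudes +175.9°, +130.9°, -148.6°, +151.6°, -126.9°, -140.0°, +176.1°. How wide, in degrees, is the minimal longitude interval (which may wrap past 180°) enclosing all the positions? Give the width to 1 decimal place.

102.2°

Sort the longitudes: -148.6°, -140.0°, -126.9°, +130.9°, +151.6°, +175.9°, +176.1°.
Eastward gaps between consecutive values (wrapping around): 8.6°, 13.1°, 257.8°, 20.7°, 24.3°, 0.2°, 35.3°.
Largest gap = 257.8° ⇒ minimal covering band is its complement: 360° − 257.8° = 102.2°.
Band runs from +130.9° eastward to -126.9°, crossing the antimeridian.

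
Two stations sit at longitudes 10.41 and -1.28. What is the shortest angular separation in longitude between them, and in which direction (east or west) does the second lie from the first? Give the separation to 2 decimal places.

Raw difference: -1.28 − 10.41 = -11.69°.
Normalise into (−180°, 180°]: -11.69° stays -11.69°.
Negative ⇒ the second point lies to the west; separation 11.69°.

11.69° west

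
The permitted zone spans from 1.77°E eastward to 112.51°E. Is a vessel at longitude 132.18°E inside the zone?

No

Band width going east from +1.77° to +112.51°: ((112.51 − 1.77) mod 360) = 110.74°.
Offset of +132.18° east of the west edge: ((132.18 − 1.77) mod 360) = 130.41°.
130.41° > 110.74° ⇒ outside.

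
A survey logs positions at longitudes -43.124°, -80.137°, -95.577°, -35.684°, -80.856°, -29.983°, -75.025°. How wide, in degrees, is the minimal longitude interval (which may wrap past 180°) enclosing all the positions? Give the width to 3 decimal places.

Sort the longitudes: -95.577°, -80.856°, -80.137°, -75.025°, -43.124°, -35.684°, -29.983°.
Eastward gaps between consecutive values (wrapping around): 14.721°, 0.719°, 5.112°, 31.901°, 7.440°, 5.701°, 294.406°.
Largest gap = 294.406° ⇒ minimal covering band is its complement: 360° − 294.406° = 65.594°.
Band runs from -95.577° eastward to -29.983°.

65.594°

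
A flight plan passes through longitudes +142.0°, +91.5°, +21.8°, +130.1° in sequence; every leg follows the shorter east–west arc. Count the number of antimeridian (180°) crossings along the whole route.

Leg 1: +142.0° → +91.5°, shortest Δλ = -50.5° (west) — does not cross 180°.
Leg 2: +91.5° → +21.8°, shortest Δλ = -69.7° (west) — does not cross 180°.
Leg 3: +21.8° → +130.1°, shortest Δλ = 108.3° (east) — does not cross 180°.
Total crossings: 0.

0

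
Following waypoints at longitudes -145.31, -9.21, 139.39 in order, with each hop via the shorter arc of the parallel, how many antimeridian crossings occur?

0

Leg 1: -145.31° → -9.21°, shortest Δλ = 136.1° (east) — does not cross 180°.
Leg 2: -9.21° → +139.39°, shortest Δλ = 148.6° (east) — does not cross 180°.
Total crossings: 0.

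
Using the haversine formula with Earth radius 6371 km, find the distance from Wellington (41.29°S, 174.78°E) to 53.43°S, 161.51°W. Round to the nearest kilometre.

Δλ = -161.51 − 174.78 = -336.29°; wrapped into (−180°, 180°]: 23.71°.
Δφ = -53.43 − -41.29 = -12.14°.
a = sin²(Δφ/2) + cos φ₁ · cos φ₂ · sin²(Δλ/2) = 0.030075.
c = 2·atan2(√a, √(1−a)) = 0.34861 rad → d = 6371·c ≈ 2220.97 km.

2221 km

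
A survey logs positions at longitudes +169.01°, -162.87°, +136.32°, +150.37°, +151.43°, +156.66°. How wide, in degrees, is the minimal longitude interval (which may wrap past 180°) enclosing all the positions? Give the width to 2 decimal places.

Sort the longitudes: -162.87°, +136.32°, +150.37°, +151.43°, +156.66°, +169.01°.
Eastward gaps between consecutive values (wrapping around): 299.19°, 14.05°, 1.06°, 5.23°, 12.35°, 28.12°.
Largest gap = 299.19° ⇒ minimal covering band is its complement: 360° − 299.19° = 60.81°.
Band runs from +136.32° eastward to -162.87°, crossing the antimeridian.

60.81°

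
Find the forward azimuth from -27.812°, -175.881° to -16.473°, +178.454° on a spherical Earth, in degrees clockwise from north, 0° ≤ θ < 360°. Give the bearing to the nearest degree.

334°

Δλ = 178.454 − -175.881 = 354.335°; wrapped into (−180°, 180°]: -5.665°.
θ = atan2( sin Δλ · cos φ₂ , cos φ₁ · sin φ₂ − sin φ₁ · cos φ₂ · cos Δλ )
  = atan2(-0.09466, 0.19443) = -25.960° → normalised to [0°, 360°): 334.040°.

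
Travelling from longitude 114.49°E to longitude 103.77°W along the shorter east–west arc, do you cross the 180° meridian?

Yes

Naïve |-103.77 − 114.49| = 218.26° > 180°, so the shorter arc goes the other way round — across 180°.
Signed shortest Δλ = ((-103.77 − 114.49 + 180) mod 360) − 180 = 141.74°.
Going east by 141.74° from +114.49° passes through 180° before reaching -103.77°.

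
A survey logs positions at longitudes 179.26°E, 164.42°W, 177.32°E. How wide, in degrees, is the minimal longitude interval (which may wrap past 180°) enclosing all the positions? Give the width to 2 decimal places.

Sort the longitudes: -164.42°, +177.32°, +179.26°.
Eastward gaps between consecutive values (wrapping around): 341.74°, 1.94°, 16.32°.
Largest gap = 341.74° ⇒ minimal covering band is its complement: 360° − 341.74° = 18.26°.
Band runs from +177.32° eastward to -164.42°, crossing the antimeridian.

18.26°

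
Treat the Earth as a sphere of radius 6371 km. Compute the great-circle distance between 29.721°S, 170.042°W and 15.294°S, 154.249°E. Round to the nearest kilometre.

Δλ = 154.249 − -170.042 = 324.291°; wrapped into (−180°, 180°]: -35.709°.
Δφ = -15.294 − -29.721 = 14.427°.
a = sin²(Δφ/2) + cos φ₁ · cos φ₂ · sin²(Δλ/2) = 0.094514.
c = 2·atan2(√a, √(1−a)) = 0.62498 rad → d = 6371·c ≈ 3981.77 km.

3982 km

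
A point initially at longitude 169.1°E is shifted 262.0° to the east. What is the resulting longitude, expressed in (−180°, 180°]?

Start at +169.1°; shift +262.0° → +431.1°.
+431.1° lies outside (−180°, 180°]; subtract 360° → +71.1°.

71.1°E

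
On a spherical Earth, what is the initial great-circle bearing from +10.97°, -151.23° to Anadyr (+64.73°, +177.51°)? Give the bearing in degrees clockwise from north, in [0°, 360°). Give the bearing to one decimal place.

344.9°

Δλ = 177.51 − -151.23 = 328.74°; wrapped into (−180°, 180°]: -31.26°.
θ = atan2( sin Δλ · cos φ₂ , cos φ₁ · sin φ₂ − sin φ₁ · cos φ₂ · cos Δλ )
  = atan2(-0.22152, 0.81834) = -15.147° → normalised to [0°, 360°): 344.853°.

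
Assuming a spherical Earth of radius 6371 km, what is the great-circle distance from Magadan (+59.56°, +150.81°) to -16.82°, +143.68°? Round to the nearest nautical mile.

4599 nmi

Δλ = 143.68 − 150.81 = -7.13°.
Δφ = -16.82 − 59.56 = -76.38°.
a = sin²(Δφ/2) + cos φ₁ · cos φ₂ · sin²(Δλ/2) = 0.384134.
c = 2·atan2(√a, √(1−a)) = 1.33694 rad → d = 6371·c ≈ 8517.64 km ≈ 4599.16 nmi.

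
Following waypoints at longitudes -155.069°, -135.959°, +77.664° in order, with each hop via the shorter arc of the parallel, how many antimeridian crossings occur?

1

Leg 1: -155.069° → -135.959°, shortest Δλ = 19.11° (east) — does not cross 180°.
Leg 2: -135.959° → +77.664°, shortest Δλ = -146.377° (west) — crosses 180°.
Total crossings: 1.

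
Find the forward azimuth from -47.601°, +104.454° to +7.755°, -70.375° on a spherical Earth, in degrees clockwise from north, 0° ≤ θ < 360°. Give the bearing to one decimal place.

Δλ = -70.375 − 104.454 = -174.829°.
θ = atan2( sin Δλ · cos φ₂ , cos φ₁ · sin φ₂ − sin φ₁ · cos φ₂ · cos Δλ )
  = atan2(-0.08930, -0.63775) = -172.029° → normalised to [0°, 360°): 187.971°.

188.0°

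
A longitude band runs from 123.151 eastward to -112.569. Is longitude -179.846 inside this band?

Yes

Band width going east from +123.151° to -112.569°: ((-112.569 − 123.151) mod 360) = 124.280°.
Offset of -179.846° east of the west edge: ((-179.846 − 123.151) mod 360) = 57.003°.
57.003° ≤ 124.280° ⇒ inside.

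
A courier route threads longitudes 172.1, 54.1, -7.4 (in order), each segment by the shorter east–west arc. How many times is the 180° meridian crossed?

Leg 1: +172.1° → +54.1°, shortest Δλ = -118.0° (west) — does not cross 180°.
Leg 2: +54.1° → -7.4°, shortest Δλ = -61.5° (west) — does not cross 180°.
Total crossings: 0.

0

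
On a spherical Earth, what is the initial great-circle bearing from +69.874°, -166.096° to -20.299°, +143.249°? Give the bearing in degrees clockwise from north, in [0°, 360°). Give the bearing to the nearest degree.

Δλ = 143.249 − -166.096 = 309.345°; wrapped into (−180°, 180°]: -50.655°.
θ = atan2( sin Δλ · cos φ₂ , cos φ₁ · sin φ₂ − sin φ₁ · cos φ₂ · cos Δλ )
  = atan2(-0.72531, -0.67768) = -133.055° → normalised to [0°, 360°): 226.945°.

227°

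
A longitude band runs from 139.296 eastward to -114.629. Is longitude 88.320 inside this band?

Band width going east from +139.296° to -114.629°: ((-114.629 − 139.296) mod 360) = 106.075°.
Offset of +88.320° east of the west edge: ((88.320 − 139.296) mod 360) = 309.024°.
309.024° > 106.075° ⇒ outside.

No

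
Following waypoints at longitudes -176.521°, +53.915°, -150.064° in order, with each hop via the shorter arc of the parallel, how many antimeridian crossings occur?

2

Leg 1: -176.521° → +53.915°, shortest Δλ = -129.564° (west) — crosses 180°.
Leg 2: +53.915° → -150.064°, shortest Δλ = 156.021° (east) — crosses 180°.
Total crossings: 2.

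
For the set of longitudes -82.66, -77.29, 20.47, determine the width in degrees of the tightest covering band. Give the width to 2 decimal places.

103.13°

Sort the longitudes: -82.66°, -77.29°, +20.47°.
Eastward gaps between consecutive values (wrapping around): 5.37°, 97.76°, 256.87°.
Largest gap = 256.87° ⇒ minimal covering band is its complement: 360° − 256.87° = 103.13°.
Band runs from -82.66° eastward to +20.47°.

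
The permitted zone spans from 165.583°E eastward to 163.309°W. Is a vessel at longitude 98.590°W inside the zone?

Band width going east from +165.583° to -163.309°: ((-163.309 − 165.583) mod 360) = 31.108°.
Offset of -98.590° east of the west edge: ((-98.590 − 165.583) mod 360) = 95.827°.
95.827° > 31.108° ⇒ outside.

No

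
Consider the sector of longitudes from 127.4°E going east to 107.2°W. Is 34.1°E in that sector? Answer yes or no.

Band width going east from +127.4° to -107.2°: ((-107.2 − 127.4) mod 360) = 125.4°.
Offset of +34.1° east of the west edge: ((34.1 − 127.4) mod 360) = 266.7°.
266.7° > 125.4° ⇒ outside.

No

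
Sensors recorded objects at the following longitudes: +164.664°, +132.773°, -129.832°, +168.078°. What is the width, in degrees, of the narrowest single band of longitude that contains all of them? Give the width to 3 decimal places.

97.395°

Sort the longitudes: -129.832°, +132.773°, +164.664°, +168.078°.
Eastward gaps between consecutive values (wrapping around): 262.605°, 31.891°, 3.414°, 62.090°.
Largest gap = 262.605° ⇒ minimal covering band is its complement: 360° − 262.605° = 97.395°.
Band runs from +132.773° eastward to -129.832°, crossing the antimeridian.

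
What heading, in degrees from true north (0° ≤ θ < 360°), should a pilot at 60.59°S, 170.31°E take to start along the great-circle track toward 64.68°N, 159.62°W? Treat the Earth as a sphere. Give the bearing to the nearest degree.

16°

Δλ = -159.62 − 170.31 = -329.93°; wrapped into (−180°, 180°]: 30.07°.
θ = atan2( sin Δλ · cos φ₂ , cos φ₁ · sin φ₂ − sin φ₁ · cos φ₂ · cos Δλ )
  = atan2(0.21429, 0.76630) = 15.623° → normalised to [0°, 360°): 15.623°.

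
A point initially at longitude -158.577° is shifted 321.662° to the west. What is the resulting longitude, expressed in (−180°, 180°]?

-120.239°

Start at -158.577°; shift −321.662° → -480.239°.
-480.239° lies outside (−180°, 180°]; add 360° → -120.239°.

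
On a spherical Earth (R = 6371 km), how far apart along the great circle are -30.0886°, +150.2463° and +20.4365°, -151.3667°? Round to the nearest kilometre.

8398 km

Δλ = -151.3667 − 150.2463 = -301.6130°; wrapped into (−180°, 180°]: 58.3870°.
Δφ = 20.4365 − -30.0886 = 50.5251°.
a = sin²(Δφ/2) + cos φ₁ · cos φ₂ · sin²(Δλ/2) = 0.375026.
c = 2·atan2(√a, √(1−a)) = 1.31817 rad → d = 6371·c ≈ 8398.06 km.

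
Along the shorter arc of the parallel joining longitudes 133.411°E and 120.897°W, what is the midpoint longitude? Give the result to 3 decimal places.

173.743°W

Signed shortest Δλ from +133.411° to -120.897° is +105.692°.
Midpoint longitude = +133.411° + (+105.692°)/2 = +133.411° + 52.846° = +186.257°.
Normalise into (−180°, 180°]: -173.743°.
(The naïve average (+133.411 + -120.897)/2 = 6.257° is on the wrong side of the globe.)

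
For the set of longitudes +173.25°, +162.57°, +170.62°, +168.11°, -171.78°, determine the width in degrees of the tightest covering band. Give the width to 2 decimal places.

Sort the longitudes: -171.78°, +162.57°, +168.11°, +170.62°, +173.25°.
Eastward gaps between consecutive values (wrapping around): 334.35°, 5.54°, 2.51°, 2.63°, 14.97°.
Largest gap = 334.35° ⇒ minimal covering band is its complement: 360° − 334.35° = 25.65°.
Band runs from +162.57° eastward to -171.78°, crossing the antimeridian.

25.65°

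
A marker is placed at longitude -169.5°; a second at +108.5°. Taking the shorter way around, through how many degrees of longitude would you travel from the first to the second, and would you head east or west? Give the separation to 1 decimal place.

82.0° west

Raw difference: 108.5 − -169.5 = 278.0°.
Normalise into (−180°, 180°]: 278.0° − 360° = -82.0°.
Negative ⇒ the second point lies to the west; separation 82.0°.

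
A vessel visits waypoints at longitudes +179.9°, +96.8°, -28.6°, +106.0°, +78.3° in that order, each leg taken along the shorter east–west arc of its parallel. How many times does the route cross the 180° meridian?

Leg 1: +179.9° → +96.8°, shortest Δλ = -83.1° (west) — does not cross 180°.
Leg 2: +96.8° → -28.6°, shortest Δλ = -125.4° (west) — does not cross 180°.
Leg 3: -28.6° → +106.0°, shortest Δλ = 134.6° (east) — does not cross 180°.
Leg 4: +106.0° → +78.3°, shortest Δλ = -27.7° (west) — does not cross 180°.
Total crossings: 0.

0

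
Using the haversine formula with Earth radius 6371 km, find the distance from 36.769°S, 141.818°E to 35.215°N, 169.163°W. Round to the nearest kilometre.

9472 km

Δλ = -169.163 − 141.818 = -310.981°; wrapped into (−180°, 180°]: 49.019°.
Δφ = 35.215 − -36.769 = 71.984°.
a = sin²(Δφ/2) + cos φ₁ · cos φ₂ · sin²(Δλ/2) = 0.457988.
c = 2·atan2(√a, √(1−a)) = 1.48667 rad → d = 6371·c ≈ 9471.59 km.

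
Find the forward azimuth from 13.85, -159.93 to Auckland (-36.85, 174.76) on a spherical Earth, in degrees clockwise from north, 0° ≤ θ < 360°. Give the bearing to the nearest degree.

Δλ = 174.76 − -159.93 = 334.69°; wrapped into (−180°, 180°]: -25.31°.
θ = atan2( sin Δλ · cos φ₂ , cos φ₁ · sin φ₂ − sin φ₁ · cos φ₂ · cos Δλ )
  = atan2(-0.34210, -0.75545) = -155.637° → normalised to [0°, 360°): 204.363°.

204°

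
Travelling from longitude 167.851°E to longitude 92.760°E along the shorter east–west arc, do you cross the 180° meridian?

Signed shortest Δλ = ((92.760 − 167.851 + 180) mod 360) − 180 = -75.091°.
Going west by 75.091° from +167.851° reaches +92.760° without touching 180°.

No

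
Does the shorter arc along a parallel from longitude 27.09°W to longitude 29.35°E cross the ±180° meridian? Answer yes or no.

No

Signed shortest Δλ = ((29.35 − -27.09 + 180) mod 360) − 180 = 56.44°.
Going east by 56.44° from -27.09° reaches +29.35° without touching 180°.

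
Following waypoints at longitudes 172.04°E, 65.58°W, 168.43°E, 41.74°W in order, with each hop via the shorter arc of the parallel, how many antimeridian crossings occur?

Leg 1: +172.04° → -65.58°, shortest Δλ = 122.38° (east) — crosses 180°.
Leg 2: -65.58° → +168.43°, shortest Δλ = -125.99° (west) — crosses 180°.
Leg 3: +168.43° → -41.74°, shortest Δλ = 149.83° (east) — crosses 180°.
Total crossings: 3.

3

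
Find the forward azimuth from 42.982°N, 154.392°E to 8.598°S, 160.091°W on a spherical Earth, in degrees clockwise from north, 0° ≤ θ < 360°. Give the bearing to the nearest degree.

Δλ = -160.091 − 154.392 = -314.483°; wrapped into (−180°, 180°]: 45.517°.
θ = atan2( sin Δλ · cos φ₂ , cos φ₁ · sin φ₂ − sin φ₁ · cos φ₂ · cos Δλ )
  = atan2(0.70544, -0.58171) = 129.509° → normalised to [0°, 360°): 129.509°.

130°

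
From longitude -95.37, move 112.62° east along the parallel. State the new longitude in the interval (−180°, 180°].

Start at -95.37°; shift +112.62° → +17.25°.
+17.25° already lies in (−180°, 180°].

+17.25°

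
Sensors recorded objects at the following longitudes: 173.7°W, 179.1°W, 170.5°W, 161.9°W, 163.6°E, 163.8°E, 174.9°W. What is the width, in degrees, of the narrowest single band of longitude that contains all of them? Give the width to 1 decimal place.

34.5°

Sort the longitudes: -179.1°, -174.9°, -173.7°, -170.5°, -161.9°, +163.6°, +163.8°.
Eastward gaps between consecutive values (wrapping around): 4.2°, 1.2°, 3.2°, 8.6°, 325.5°, 0.2°, 17.1°.
Largest gap = 325.5° ⇒ minimal covering band is its complement: 360° − 325.5° = 34.5°.
Band runs from +163.6° eastward to -161.9°, crossing the antimeridian.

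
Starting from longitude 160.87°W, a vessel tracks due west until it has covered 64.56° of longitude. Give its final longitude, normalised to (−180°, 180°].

134.57°E

Start at -160.87°; shift −64.56° → -225.43°.
-225.43° lies outside (−180°, 180°]; add 360° → +134.57°.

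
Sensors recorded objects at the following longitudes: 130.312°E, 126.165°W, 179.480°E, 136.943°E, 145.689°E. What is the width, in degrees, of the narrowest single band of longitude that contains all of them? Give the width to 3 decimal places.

Sort the longitudes: -126.165°, +130.312°, +136.943°, +145.689°, +179.480°.
Eastward gaps between consecutive values (wrapping around): 256.477°, 6.631°, 8.746°, 33.791°, 54.355°.
Largest gap = 256.477° ⇒ minimal covering band is its complement: 360° − 256.477° = 103.523°.
Band runs from +130.312° eastward to -126.165°, crossing the antimeridian.

103.523°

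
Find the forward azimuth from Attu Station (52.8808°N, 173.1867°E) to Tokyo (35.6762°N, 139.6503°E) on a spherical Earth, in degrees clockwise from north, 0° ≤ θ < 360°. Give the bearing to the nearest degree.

Δλ = 139.6503 − 173.1867 = -33.5364°.
θ = atan2( sin Δλ · cos φ₂ , cos φ₁ · sin φ₂ − sin φ₁ · cos φ₂ · cos Δλ )
  = atan2(-0.44878, -0.18796) = -112.725° → normalised to [0°, 360°): 247.275°.

247°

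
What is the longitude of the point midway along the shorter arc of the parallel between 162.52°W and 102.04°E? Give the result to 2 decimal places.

Signed shortest Δλ from -162.52° to +102.04° is -95.44°.
Midpoint longitude = -162.52° + (-95.44°)/2 = -162.52° − 47.72° = -210.24°.
Normalise into (−180°, 180°]: +149.76°.
(The naïve average (-162.52 + +102.04)/2 = -30.24° is on the wrong side of the globe.)

149.76°E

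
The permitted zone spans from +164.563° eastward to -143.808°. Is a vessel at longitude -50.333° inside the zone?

Band width going east from +164.563° to -143.808°: ((-143.808 − 164.563) mod 360) = 51.629°.
Offset of -50.333° east of the west edge: ((-50.333 − 164.563) mod 360) = 145.104°.
145.104° > 51.629° ⇒ outside.

No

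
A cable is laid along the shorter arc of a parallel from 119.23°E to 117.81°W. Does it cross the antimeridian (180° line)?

Yes

Naïve |-117.81 − 119.23| = 237.04° > 180°, so the shorter arc goes the other way round — across 180°.
Signed shortest Δλ = ((-117.81 − 119.23 + 180) mod 360) − 180 = 122.96°.
Going east by 122.96° from +119.23° passes through 180° before reaching -117.81°.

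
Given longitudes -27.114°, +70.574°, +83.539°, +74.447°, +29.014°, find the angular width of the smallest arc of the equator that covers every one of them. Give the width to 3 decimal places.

Sort the longitudes: -27.114°, +29.014°, +70.574°, +74.447°, +83.539°.
Eastward gaps between consecutive values (wrapping around): 56.128°, 41.560°, 3.873°, 9.092°, 249.347°.
Largest gap = 249.347° ⇒ minimal covering band is its complement: 360° − 249.347° = 110.653°.
Band runs from -27.114° eastward to +83.539°.

110.653°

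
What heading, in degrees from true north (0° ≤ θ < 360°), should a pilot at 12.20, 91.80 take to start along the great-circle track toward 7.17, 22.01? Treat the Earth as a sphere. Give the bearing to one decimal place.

Δλ = 22.01 − 91.80 = -69.79°.
θ = atan2( sin Δλ · cos φ₂ , cos φ₁ · sin φ₂ − sin φ₁ · cos φ₂ · cos Δλ )
  = atan2(-0.93109, 0.04956) = -86.953° → normalised to [0°, 360°): 273.047°.

273.0°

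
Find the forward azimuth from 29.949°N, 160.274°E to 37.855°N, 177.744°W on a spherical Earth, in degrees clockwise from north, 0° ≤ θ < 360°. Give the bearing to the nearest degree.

61°

Δλ = -177.744 − 160.274 = -338.018°; wrapped into (−180°, 180°]: 21.982°.
θ = atan2( sin Δλ · cos φ₂ , cos φ₁ · sin φ₂ − sin φ₁ · cos φ₂ · cos Δλ )
  = atan2(0.29555, 0.16620) = 60.648° → normalised to [0°, 360°): 60.648°.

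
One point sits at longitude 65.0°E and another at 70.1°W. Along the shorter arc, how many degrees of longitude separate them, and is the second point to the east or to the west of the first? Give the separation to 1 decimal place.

Raw difference: -70.1 − 65.0 = -135.1°.
Normalise into (−180°, 180°]: -135.1° stays -135.1°.
Negative ⇒ the second point lies to the west; separation 135.1°.

135.1° west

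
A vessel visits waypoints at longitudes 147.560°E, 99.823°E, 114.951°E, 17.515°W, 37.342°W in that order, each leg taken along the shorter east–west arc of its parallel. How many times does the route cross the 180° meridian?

Leg 1: +147.560° → +99.823°, shortest Δλ = -47.737° (west) — does not cross 180°.
Leg 2: +99.823° → +114.951°, shortest Δλ = 15.128° (east) — does not cross 180°.
Leg 3: +114.951° → -17.515°, shortest Δλ = -132.466° (west) — does not cross 180°.
Leg 4: -17.515° → -37.342°, shortest Δλ = -19.827° (west) — does not cross 180°.
Total crossings: 0.

0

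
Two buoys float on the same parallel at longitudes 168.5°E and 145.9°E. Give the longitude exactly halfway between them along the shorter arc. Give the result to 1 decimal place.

157.2°E

Signed shortest Δλ from +168.5° to +145.9° is -22.6°.
Midpoint longitude = +168.5° + (-22.6°)/2 = +168.5° − 11.3° = +157.2°.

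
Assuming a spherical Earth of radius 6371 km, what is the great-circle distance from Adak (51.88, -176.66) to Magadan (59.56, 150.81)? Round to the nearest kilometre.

Δλ = 150.81 − -176.66 = 327.47°; wrapped into (−180°, 180°]: -32.53°.
Δφ = 59.56 − 51.88 = 7.68°.
a = sin²(Δφ/2) + cos φ₁ · cos φ₂ · sin²(Δλ/2) = 0.029019.
c = 2·atan2(√a, √(1−a)) = 0.34237 rad → d = 6371·c ≈ 2181.23 km.

2181 km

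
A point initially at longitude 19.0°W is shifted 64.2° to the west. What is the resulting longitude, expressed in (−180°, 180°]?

83.2°W

Start at -19.0°; shift −64.2° → -83.2°.
-83.2° already lies in (−180°, 180°].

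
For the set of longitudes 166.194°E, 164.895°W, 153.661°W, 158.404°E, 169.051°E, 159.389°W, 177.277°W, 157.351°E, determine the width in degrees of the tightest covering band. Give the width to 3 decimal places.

Sort the longitudes: -177.277°, -164.895°, -159.389°, -153.661°, +157.351°, +158.404°, +166.194°, +169.051°.
Eastward gaps between consecutive values (wrapping around): 12.382°, 5.506°, 5.728°, 311.012°, 1.053°, 7.790°, 2.857°, 13.672°.
Largest gap = 311.012° ⇒ minimal covering band is its complement: 360° − 311.012° = 48.988°.
Band runs from +157.351° eastward to -153.661°, crossing the antimeridian.

48.988°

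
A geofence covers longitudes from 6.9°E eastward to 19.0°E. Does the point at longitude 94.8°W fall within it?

Band width going east from +6.9° to +19.0°: ((19.0 − 6.9) mod 360) = 12.1°.
Offset of -94.8° east of the west edge: ((-94.8 − 6.9) mod 360) = 258.3°.
258.3° > 12.1° ⇒ outside.

No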